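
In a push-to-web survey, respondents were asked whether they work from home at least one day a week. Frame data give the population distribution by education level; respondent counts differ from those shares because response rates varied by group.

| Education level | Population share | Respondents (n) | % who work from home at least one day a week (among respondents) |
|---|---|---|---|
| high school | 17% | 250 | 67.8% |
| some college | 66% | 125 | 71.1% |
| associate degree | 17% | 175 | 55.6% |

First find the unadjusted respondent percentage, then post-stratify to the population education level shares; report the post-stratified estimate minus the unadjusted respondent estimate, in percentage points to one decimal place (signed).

+3.2 percentage points

Without adjustment, the pooled respondent share is:
  (250/550)×67.8 + (125/550)×71.1 + (175/550)×55.6 = 64.6682%
Post-stratified estimate weights by population shares:
  0.17×67.8 + 0.66×71.1 + 0.17×55.6 = 67.904%
Difference = 67.904 − 64.6682 = 3.2358 pp.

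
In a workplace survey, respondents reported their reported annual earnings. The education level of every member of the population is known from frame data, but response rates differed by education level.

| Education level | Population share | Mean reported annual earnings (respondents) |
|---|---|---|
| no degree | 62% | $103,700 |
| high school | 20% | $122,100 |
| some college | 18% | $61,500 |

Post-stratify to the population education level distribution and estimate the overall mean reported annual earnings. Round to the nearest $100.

Post-stratification weights by population share, not respondent share:
  no degree: 0.62 × 103,700 = 64,294
  high school: 0.2 × 122,100 = 24,420
  some college: 0.18 × 61,500 = 11,070
Post-stratified estimate = 99,784 → $99,800.

$99,800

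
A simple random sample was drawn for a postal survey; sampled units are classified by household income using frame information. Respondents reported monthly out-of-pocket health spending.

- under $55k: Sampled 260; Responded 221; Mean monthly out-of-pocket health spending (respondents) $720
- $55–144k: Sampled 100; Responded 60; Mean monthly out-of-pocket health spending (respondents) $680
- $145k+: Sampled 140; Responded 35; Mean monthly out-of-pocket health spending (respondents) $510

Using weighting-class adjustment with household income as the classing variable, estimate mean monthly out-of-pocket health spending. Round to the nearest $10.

Response rates by class: under $55k 221/260 = 85%, $55–144k 60/100 = 60%, $145k+ 35/140 = 25%.
Each respondent's weight = sampled/responded in their class; summing within a class gives n_sampled, so:
  under $55k: 260 × 720 = 187,200
  $55–144k: 100 × 680 = 68,000
  $145k+: 140 × 510 = 71,400
Adjusted estimate = 326,600 / 500 = 653.2 → $650.

$650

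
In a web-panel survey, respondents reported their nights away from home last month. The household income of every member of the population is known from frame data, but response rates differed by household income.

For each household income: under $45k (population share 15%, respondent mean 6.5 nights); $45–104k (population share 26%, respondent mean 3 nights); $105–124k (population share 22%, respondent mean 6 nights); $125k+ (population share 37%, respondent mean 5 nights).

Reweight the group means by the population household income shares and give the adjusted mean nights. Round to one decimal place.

Weight each group's respondent value by its population share:
  under $45k: 0.15 × 6.5 = 0.975
  $45–104k: 0.26 × 3 = 0.78
  $105–124k: 0.22 × 6 = 1.32
  $125k+: 0.37 × 5 = 1.85
Post-stratified estimate = 4.925 → 4.9.

4.9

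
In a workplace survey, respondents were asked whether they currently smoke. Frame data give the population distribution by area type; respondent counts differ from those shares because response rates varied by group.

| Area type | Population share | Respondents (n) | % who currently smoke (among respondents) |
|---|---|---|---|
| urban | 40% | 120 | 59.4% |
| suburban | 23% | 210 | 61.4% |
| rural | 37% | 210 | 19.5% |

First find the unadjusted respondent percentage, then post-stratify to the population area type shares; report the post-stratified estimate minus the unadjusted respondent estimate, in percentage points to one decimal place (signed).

+0.4 percentage points

Naive respondent-only estimate (weights = respondent counts):
  (120/540)×59.4 + (210/540)×61.4 + (210/540)×19.5 = 44.6611%
Post-stratifying to population shares instead:
  0.4×59.4 + 0.23×61.4 + 0.37×19.5 = 45.097%
Difference = 45.097 − 44.6611 = 0.4359 pp.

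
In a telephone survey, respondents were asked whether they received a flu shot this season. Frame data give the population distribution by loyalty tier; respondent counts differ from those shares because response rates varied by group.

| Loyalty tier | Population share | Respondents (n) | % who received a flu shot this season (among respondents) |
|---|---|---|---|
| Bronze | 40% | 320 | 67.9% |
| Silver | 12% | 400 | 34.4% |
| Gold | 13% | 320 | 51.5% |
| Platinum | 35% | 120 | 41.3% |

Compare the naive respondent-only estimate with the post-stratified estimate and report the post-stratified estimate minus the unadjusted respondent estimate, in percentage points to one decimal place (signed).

+3.4 percentage points

Unadjusted (pooled respondent) estimate weights by respondent counts:
  (320/1160)×67.9 + (400/1160)×34.4 + (320/1160)×51.5 + (120/1160)×41.3 = 49.0724%
Reweighting by population loyalty tier shares:
  0.4×67.9 + 0.12×34.4 + 0.13×51.5 + 0.35×41.3 = 52.438%
Difference = 52.438 − 49.0724 = 3.3656 pp.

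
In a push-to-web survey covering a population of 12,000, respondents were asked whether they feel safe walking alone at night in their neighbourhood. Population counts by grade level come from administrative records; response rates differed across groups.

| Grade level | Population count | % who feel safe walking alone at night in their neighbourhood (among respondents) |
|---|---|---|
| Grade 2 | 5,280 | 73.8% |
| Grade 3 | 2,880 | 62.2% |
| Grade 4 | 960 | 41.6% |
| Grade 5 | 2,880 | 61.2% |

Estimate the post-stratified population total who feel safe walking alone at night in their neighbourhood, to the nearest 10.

Apply each group's respondent rate to its population count:
  Grade 2: 5,280 × 73.8% = 3896.64
  Grade 3: 2,880 × 62.2% = 1791.36
  Grade 4: 960 × 41.6% = 399.36
  Grade 5: 2,880 × 61.2% = 1762.56
Estimated total = 7849.92 → 7,850.

7,850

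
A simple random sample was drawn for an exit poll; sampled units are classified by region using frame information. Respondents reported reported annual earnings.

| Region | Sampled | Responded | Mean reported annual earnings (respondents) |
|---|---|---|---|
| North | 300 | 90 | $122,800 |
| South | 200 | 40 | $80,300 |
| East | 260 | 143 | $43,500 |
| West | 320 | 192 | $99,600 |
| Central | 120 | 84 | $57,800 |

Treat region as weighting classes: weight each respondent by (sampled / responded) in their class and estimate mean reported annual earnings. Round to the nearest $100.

Response rates by class: North 90/300 = 30%, South 40/200 = 20%, East 143/260 = 55%, West 192/320 = 60%, Central 84/120 = 70%.
Inverse-response-rate weighting restores each class to its sampled count, so class totals weight by n_sampled:
  North: 300 × 122,800 = 36,840,000
  South: 200 × 80,300 = 16,060,000
  East: 260 × 43,500 = 11,310,000
  West: 320 × 99,600 = 31,872,000
  Central: 120 × 57,800 = 6,936,000
Adjusted estimate = 103,018,000 / 1,200 = 85848.3 → $85,800.

$85,800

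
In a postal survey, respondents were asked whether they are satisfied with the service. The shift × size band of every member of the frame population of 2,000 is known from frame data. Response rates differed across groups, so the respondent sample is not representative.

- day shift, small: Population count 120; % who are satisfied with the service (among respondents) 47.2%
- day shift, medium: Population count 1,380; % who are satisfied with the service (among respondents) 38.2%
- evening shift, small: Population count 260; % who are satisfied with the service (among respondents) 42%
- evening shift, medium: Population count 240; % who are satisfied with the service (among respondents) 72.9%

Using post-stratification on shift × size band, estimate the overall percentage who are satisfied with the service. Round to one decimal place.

43.4%

Reweight to the known shift × size band distribution:
  day shift, small: (120/2,000) × 47.2 = 2.832
  day shift, medium: (1,380/2,000) × 38.2 = 26.358
  evening shift, small: (260/2,000) × 42 = 5.46
  evening shift, medium: (240/2,000) × 72.9 = 8.748
Post-stratified estimate = 43.398 → 43.4%.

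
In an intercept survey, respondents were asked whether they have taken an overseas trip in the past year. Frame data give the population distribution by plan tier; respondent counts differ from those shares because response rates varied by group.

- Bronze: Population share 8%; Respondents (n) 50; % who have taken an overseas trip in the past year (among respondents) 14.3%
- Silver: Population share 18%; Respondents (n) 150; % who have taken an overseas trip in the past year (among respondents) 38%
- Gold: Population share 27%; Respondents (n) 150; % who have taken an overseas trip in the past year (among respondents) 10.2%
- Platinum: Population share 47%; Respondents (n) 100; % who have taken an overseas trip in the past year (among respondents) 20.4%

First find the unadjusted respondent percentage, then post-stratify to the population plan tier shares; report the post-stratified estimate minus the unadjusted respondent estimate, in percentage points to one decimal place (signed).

Without adjustment, the pooled respondent share is:
  (50/450)×14.3 + (150/450)×38 + (150/450)×10.2 + (100/450)×20.4 = 22.1889%
Post-stratifying to population shares instead:
  0.08×14.3 + 0.18×38 + 0.27×10.2 + 0.47×20.4 = 20.326%
Difference = 20.326 − 22.1889 = -1.8629 pp.

-1.9 percentage points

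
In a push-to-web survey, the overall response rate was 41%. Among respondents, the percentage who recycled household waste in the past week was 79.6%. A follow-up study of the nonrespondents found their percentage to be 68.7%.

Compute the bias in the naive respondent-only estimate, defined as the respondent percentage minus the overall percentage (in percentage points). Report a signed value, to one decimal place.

+6.4 percentage points

Nonresponse fraction = 1 − 0.41 = 0.59.
Bias = (nonresponse fraction) × (respondent percentage − nonrespondent percentage)
     = 0.59 × (79.6 − 68.7) = 0.59 × 10.9 = 6.431.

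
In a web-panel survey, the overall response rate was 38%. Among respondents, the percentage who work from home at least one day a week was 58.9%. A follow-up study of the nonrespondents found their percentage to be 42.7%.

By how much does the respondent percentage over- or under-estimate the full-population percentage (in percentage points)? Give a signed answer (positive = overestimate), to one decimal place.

Nonresponse fraction = 1 − 0.38 = 0.62.
Bias = (nonresponse fraction) × (respondent percentage − nonrespondent percentage)
     = 0.62 × (58.9 − 42.7) = 0.62 × 16.2 = 10.044.

+10.0 percentage points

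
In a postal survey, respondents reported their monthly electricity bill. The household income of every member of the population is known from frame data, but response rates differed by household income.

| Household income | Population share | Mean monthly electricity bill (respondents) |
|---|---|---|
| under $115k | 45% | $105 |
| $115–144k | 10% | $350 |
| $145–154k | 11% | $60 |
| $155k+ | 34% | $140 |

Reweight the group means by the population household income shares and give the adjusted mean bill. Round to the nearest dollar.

Reweight to the known household income distribution:
  under $115k: 0.45 × 105 = 47.25
  $115–144k: 0.1 × 350 = 35
  $145–154k: 0.11 × 60 = 6.6
  $155k+: 0.34 × 140 = 47.6
Post-stratified estimate = 136.45 → $136.

$136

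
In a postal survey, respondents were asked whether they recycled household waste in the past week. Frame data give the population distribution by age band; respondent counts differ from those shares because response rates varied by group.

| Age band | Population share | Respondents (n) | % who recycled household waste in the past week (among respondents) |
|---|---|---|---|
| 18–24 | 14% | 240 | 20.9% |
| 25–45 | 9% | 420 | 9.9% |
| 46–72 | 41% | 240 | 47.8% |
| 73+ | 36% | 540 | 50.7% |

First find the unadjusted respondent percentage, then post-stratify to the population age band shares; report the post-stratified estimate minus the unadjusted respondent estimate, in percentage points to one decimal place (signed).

+8.3 percentage points

Without adjustment, the pooled respondent share is:
  (240/1440)×20.9 + (420/1440)×9.9 + (240/1440)×47.8 + (540/1440)×50.7 = 33.35%
Reweighting by population age band shares:
  0.14×20.9 + 0.09×9.9 + 0.41×47.8 + 0.36×50.7 = 41.667%
Difference = 41.667 − 33.35 = 8.317 pp.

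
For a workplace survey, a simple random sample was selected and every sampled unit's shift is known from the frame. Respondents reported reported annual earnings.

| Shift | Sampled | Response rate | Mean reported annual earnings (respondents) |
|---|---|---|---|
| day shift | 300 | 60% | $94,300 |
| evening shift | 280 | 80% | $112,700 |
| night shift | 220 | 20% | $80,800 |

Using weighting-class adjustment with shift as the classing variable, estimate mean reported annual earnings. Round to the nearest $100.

With weight = n_sampled/n_responded per class, the weighted class total is n_sampled:
  day shift: 300 × 94,300 = 28,290,000
  evening shift: 280 × 112,700 = 31,556,000
  night shift: 220 × 80,800 = 17,776,000
Adjusted estimate = 77,622,000 / 800 = 97027.5 → $97,000.

$97,000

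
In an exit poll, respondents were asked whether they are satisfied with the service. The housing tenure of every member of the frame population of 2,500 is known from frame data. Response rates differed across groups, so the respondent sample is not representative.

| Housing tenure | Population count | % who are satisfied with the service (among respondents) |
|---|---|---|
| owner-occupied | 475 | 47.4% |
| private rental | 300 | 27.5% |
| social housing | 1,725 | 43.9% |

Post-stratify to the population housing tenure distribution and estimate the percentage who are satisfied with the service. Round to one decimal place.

Weight each group's respondent value by its population share:
  owner-occupied: (475/2,500) × 47.4 = 9.006
  private rental: (300/2,500) × 27.5 = 3.3
  social housing: (1,725/2,500) × 43.9 = 30.291
Post-stratified estimate = 42.597 → 42.6%.

42.6%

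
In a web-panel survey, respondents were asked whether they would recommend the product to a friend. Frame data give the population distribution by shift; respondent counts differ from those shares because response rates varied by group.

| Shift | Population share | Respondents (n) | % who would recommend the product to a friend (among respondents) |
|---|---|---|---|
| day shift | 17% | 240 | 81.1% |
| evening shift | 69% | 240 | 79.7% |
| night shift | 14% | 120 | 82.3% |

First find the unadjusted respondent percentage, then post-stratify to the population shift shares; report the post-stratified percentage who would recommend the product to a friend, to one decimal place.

80.3%

Unadjusted (pooled respondent) estimate weights by respondent counts:
  (240/600)×81.1 + (240/600)×79.7 + (120/600)×82.3 = 80.78%
Post-stratified estimate weights by population shares:
  0.17×81.1 + 0.69×79.7 + 0.14×82.3 = 80.302%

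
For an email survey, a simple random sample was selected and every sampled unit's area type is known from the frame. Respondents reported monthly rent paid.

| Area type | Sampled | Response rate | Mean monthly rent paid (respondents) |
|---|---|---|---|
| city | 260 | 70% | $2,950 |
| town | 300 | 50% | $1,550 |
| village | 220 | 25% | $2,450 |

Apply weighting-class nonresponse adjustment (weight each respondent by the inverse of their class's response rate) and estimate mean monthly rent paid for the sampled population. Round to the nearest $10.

$2,270

With weight = n_sampled/n_responded per class, the weighted class total is n_sampled:
  city: 260 × 2950 = 767,000
  town: 300 × 1550 = 465,000
  village: 220 × 2450 = 539,000
Adjusted estimate = 1,771,000 / 780 = 2270.51 → $2,270.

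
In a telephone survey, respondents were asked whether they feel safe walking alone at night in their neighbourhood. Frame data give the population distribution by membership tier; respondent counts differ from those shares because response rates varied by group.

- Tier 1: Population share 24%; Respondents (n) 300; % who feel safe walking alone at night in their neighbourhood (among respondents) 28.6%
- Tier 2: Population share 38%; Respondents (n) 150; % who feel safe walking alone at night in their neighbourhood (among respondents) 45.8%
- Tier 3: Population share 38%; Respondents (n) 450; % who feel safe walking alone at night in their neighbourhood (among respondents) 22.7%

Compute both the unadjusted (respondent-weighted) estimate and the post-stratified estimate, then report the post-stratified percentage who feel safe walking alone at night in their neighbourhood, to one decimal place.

Unadjusted (pooled respondent) estimate weights by respondent counts:
  (300/900)×28.6 + (150/900)×45.8 + (450/900)×22.7 = 28.5167%
Post-stratifying to population shares instead:
  0.24×28.6 + 0.38×45.8 + 0.38×22.7 = 32.894%

32.9%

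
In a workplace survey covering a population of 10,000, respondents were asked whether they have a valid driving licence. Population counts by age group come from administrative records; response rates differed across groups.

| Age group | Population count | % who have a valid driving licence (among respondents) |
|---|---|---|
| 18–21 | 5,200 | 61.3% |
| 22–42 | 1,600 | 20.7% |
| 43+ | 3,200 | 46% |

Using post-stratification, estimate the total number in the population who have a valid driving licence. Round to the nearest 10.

4,990

Estimated count per cell = population count × respondent percentage:
  18–21: 5,200 × 61.3% = 3187.6
  22–42: 1,600 × 20.7% = 331.2
  43+: 3,200 × 46% = 1472
Estimated total = 4990.8 → 4,990.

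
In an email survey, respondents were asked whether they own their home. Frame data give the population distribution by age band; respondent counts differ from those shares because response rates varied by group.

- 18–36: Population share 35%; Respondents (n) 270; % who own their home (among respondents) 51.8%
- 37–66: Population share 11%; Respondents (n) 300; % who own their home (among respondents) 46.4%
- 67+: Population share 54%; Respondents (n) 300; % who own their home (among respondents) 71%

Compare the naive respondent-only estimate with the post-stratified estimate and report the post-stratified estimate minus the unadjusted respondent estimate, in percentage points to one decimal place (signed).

+5.0 percentage points

Naive respondent-only estimate (weights = respondent counts):
  (270/870)×51.8 + (300/870)×46.4 + (300/870)×71 = 56.5586%
Reweighting by population age band shares:
  0.35×51.8 + 0.11×46.4 + 0.54×71 = 61.574%
Difference = 61.574 − 56.5586 = 5.0154 pp.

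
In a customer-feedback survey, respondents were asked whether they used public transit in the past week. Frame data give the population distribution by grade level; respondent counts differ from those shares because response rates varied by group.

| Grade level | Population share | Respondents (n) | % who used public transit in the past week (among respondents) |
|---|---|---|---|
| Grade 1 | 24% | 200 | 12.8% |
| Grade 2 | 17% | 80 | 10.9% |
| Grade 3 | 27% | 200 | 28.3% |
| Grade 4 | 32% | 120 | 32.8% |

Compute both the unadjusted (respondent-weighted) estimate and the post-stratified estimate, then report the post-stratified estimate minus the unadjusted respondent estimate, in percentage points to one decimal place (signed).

+1.3 percentage points

Unadjusted (pooled respondent) estimate weights by respondent counts:
  (200/600)×12.8 + (80/600)×10.9 + (200/600)×28.3 + (120/600)×32.8 = 21.7133%
Reweighting by population grade level shares:
  0.24×12.8 + 0.17×10.9 + 0.27×28.3 + 0.32×32.8 = 23.062%
Difference = 23.062 − 21.7133 = 1.3487 pp.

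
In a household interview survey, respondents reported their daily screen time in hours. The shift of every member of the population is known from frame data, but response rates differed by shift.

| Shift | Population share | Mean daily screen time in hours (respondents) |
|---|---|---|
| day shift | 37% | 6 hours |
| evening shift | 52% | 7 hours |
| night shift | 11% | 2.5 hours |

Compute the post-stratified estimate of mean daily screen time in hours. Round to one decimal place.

6.1

Weight each group's respondent value by its population share:
  day shift: 0.37 × 6 = 2.22
  evening shift: 0.52 × 7 = 3.64
  night shift: 0.11 × 2.5 = 0.275
Post-stratified estimate = 6.135 → 6.1.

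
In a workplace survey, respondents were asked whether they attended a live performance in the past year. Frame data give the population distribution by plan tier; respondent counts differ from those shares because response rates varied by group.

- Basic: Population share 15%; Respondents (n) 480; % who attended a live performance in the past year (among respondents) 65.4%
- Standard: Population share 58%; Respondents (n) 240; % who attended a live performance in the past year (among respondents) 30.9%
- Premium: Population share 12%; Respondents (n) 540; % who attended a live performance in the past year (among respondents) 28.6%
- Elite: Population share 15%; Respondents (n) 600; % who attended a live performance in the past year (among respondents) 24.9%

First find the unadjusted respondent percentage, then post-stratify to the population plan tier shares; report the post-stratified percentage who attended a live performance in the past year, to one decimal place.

Without adjustment, the pooled respondent share is:
  (480/1860)×65.4 + (240/1860)×30.9 + (540/1860)×28.6 + (600/1860)×24.9 = 37.2%
Post-stratified estimate weights by population shares:
  0.15×65.4 + 0.58×30.9 + 0.12×28.6 + 0.15×24.9 = 34.899%

34.9%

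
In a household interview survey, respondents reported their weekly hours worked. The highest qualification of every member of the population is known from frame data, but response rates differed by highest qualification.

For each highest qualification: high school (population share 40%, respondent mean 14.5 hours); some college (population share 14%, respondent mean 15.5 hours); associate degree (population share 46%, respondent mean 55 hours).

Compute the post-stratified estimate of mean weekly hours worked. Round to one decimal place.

33.3

Reweight to the known highest qualification distribution:
  high school: 0.4 × 14.5 = 5.8
  some college: 0.14 × 15.5 = 2.17
  associate degree: 0.46 × 55 = 25.3
Post-stratified estimate = 33.27 → 33.3.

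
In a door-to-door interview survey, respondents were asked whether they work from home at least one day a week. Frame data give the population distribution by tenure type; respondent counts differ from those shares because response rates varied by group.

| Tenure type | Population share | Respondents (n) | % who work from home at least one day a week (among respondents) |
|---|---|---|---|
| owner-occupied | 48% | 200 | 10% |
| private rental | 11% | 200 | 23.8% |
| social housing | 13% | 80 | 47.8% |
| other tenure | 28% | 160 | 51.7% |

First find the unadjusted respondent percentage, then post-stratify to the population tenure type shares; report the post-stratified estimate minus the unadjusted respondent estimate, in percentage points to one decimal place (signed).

-1.4 percentage points

Naive respondent-only estimate (weights = respondent counts):
  (200/640)×10 + (200/640)×23.8 + (80/640)×47.8 + (160/640)×51.7 = 29.4625%
Reweighting by population tenure type shares:
  0.48×10 + 0.11×23.8 + 0.13×47.8 + 0.28×51.7 = 28.108%
Difference = 28.108 − 29.4625 = -1.3545 pp.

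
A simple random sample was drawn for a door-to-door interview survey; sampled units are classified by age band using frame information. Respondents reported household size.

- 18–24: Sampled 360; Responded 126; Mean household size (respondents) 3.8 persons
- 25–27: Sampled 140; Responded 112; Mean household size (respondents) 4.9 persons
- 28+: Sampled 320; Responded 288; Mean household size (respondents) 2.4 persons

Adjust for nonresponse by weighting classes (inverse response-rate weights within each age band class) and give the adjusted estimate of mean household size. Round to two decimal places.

3.44

Class response rates: 18–24 126/360 = 35%, 25–27 112/140 = 80%, 28+ 288/320 = 90%.
Each respondent's weight = sampled/responded in their class; summing within a class gives n_sampled, so:
  18–24: 360 × 3.8 = 1368
  25–27: 140 × 4.9 = 686
  28+: 320 × 2.4 = 768
Adjusted estimate = 2822 / 820 = 3.44146 → 3.44.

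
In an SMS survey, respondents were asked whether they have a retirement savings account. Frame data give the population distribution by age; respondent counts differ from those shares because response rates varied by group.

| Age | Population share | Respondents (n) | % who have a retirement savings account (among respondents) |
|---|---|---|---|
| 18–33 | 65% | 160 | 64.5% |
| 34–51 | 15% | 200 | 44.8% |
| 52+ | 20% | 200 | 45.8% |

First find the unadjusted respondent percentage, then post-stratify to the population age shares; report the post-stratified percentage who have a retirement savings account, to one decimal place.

Without adjustment, the pooled respondent share is:
  (160/560)×64.5 + (200/560)×44.8 + (200/560)×45.8 = 50.7857%
Post-stratifying to population shares instead:
  0.65×64.5 + 0.15×44.8 + 0.2×45.8 = 57.805%

57.8%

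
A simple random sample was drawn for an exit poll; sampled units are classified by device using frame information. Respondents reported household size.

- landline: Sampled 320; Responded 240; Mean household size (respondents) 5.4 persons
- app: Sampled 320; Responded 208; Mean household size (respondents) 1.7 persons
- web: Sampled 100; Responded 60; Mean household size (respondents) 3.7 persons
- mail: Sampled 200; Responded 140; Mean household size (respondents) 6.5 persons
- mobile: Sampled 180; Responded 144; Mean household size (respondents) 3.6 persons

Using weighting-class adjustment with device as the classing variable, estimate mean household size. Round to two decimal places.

Class response rates: landline 240/320 = 75%, app 208/320 = 65%, web 60/100 = 60%, mail 140/200 = 70%, mobile 144/180 = 80%.
Inverse-response-rate weighting restores each class to its sampled count, so class totals weight by n_sampled:
  landline: 320 × 5.4 = 1728
  app: 320 × 1.7 = 544
  web: 100 × 3.7 = 370
  mail: 200 × 6.5 = 1300
  mobile: 180 × 3.6 = 648
Adjusted estimate = 4590 / 1,120 = 4.09821 → 4.10.

4.10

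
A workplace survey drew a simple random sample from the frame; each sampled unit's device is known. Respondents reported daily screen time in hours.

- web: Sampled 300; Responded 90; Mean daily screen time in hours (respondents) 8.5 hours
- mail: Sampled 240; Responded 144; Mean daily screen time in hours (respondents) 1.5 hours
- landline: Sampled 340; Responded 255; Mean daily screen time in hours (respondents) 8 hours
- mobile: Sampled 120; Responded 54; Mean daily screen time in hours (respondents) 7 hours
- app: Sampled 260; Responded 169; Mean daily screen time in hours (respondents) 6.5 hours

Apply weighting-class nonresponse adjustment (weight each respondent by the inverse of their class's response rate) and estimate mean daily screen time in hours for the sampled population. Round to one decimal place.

Class response rates: web 90/300 = 30%, mail 144/240 = 60%, landline 255/340 = 75%, mobile 54/120 = 45%, app 169/260 = 65%.
Weighting each respondent by the inverse class response rate inflates each class back to its sampled size, so the class weight is n_sampled:
  web: 300 × 8.5 = 2550
  mail: 240 × 1.5 = 360
  landline: 340 × 8 = 2720
  mobile: 120 × 7 = 840
  app: 260 × 6.5 = 1690
Adjusted estimate = 8160 / 1,260 = 6.47619 → 6.5.

6.5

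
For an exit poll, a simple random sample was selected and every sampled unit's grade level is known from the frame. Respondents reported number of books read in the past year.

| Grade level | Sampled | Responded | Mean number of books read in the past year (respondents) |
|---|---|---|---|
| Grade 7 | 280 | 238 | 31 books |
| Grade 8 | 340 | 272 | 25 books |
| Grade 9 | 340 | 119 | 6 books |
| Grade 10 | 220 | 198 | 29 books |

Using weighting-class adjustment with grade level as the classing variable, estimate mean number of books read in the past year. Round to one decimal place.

Response rates by class: Grade 7 238/280 = 85%, Grade 8 272/340 = 80%, Grade 9 119/340 = 35%, Grade 10 198/220 = 90%.
With weight = n_sampled/n_responded per class, the weighted class total is n_sampled:
  Grade 7: 280 × 31 = 8680
  Grade 8: 340 × 25 = 8500
  Grade 9: 340 × 6 = 2040
  Grade 10: 220 × 29 = 6380
Adjusted estimate = 25,600 / 1,180 = 21.6949 → 21.7.

21.7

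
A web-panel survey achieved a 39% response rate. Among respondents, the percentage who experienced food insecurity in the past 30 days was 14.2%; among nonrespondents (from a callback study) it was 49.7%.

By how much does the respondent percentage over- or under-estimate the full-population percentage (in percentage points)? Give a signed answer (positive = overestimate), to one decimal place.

Nonresponse fraction = 1 − 0.39 = 0.61.
Bias = (nonresponse fraction) × (respondent percentage − nonrespondent percentage)
     = 0.61 × (14.2 − 49.7) = 0.61 × -35.5 = -21.655.

-21.7 percentage points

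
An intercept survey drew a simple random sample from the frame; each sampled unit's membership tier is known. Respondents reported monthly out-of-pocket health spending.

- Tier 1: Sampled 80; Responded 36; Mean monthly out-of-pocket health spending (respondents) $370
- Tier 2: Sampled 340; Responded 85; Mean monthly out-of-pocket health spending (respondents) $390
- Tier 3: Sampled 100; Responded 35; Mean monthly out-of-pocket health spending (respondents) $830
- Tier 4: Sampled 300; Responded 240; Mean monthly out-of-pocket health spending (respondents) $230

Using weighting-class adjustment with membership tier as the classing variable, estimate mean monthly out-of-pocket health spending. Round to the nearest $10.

$380

Class response rates: Tier 1 36/80 = 45%, Tier 2 85/340 = 25%, Tier 3 35/100 = 35%, Tier 4 240/300 = 80%.
With weight = n_sampled/n_responded per class, the weighted class total is n_sampled:
  Tier 1: 80 × 370 = 29,600
  Tier 2: 340 × 390 = 132,600
  Tier 3: 100 × 830 = 83,000
  Tier 4: 300 × 230 = 69,000
Adjusted estimate = 314,200 / 820 = 383.171 → $380.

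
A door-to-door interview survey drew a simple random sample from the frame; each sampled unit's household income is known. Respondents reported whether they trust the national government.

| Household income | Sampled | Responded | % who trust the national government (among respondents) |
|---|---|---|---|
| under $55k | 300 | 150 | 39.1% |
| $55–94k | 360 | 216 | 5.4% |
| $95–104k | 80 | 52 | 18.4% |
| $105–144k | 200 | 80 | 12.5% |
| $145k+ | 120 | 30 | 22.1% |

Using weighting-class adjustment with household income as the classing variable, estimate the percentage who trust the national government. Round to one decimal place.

19.1%

Response rates by class: under $55k 150/300 = 50%, $55–94k 216/360 = 60%, $95–104k 52/80 = 65%, $105–144k 80/200 = 40%, $145k+ 30/120 = 25%.
Inverse-response-rate weighting restores each class to its sampled count, so class totals weight by n_sampled:
  under $55k: 300 × 39.1 = 11,730
  $55–94k: 360 × 5.4 = 1944
  $95–104k: 80 × 18.4 = 1472
  $105–144k: 200 × 12.5 = 2500
  $145k+: 120 × 22.1 = 2652
Adjusted estimate = 20,298 / 1,060 = 19.1491 → 19.1%.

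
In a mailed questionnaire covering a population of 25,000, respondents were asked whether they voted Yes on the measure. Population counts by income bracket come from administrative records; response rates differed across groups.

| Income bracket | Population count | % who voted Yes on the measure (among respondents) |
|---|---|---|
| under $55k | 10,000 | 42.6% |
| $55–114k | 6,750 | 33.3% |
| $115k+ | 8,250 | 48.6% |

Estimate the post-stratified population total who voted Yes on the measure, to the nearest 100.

10,500

Each cell contributes its population count × the respondent rate:
  under $55k: 10,000 × 42.6% = 4260
  $55–114k: 6,750 × 33.3% = 2247.75
  $115k+: 8,250 × 48.6% = 4009.5
Estimated total = 10517.2 → 10,500.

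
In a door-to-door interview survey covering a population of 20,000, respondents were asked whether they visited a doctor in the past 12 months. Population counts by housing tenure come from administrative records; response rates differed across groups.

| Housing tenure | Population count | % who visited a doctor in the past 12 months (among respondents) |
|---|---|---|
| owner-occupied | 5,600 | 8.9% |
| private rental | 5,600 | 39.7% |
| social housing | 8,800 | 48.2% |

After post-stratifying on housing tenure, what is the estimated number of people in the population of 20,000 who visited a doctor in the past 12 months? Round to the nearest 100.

7,000

Each cell contributes its population count × the respondent rate:
  owner-occupied: 5,600 × 8.9% = 498.4
  private rental: 5,600 × 39.7% = 2223.2
  social housing: 8,800 × 48.2% = 4241.6
Estimated total = 6963.2 → 7,000.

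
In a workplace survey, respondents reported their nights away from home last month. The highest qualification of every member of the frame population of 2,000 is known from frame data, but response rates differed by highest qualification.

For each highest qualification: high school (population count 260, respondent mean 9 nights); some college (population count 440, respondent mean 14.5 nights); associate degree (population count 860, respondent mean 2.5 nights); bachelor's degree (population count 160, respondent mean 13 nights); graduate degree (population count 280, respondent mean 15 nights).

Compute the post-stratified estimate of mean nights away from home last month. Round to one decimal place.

8.6

Post-stratification weights by population share, not respondent share:
  high school: (260/2,000) × 9 = 1.17
  some college: (440/2,000) × 14.5 = 3.19
  associate degree: (860/2,000) × 2.5 = 1.075
  bachelor's degree: (160/2,000) × 13 = 1.04
  graduate degree: (280/2,000) × 15 = 2.1
Post-stratified estimate = 8.575 → 8.6.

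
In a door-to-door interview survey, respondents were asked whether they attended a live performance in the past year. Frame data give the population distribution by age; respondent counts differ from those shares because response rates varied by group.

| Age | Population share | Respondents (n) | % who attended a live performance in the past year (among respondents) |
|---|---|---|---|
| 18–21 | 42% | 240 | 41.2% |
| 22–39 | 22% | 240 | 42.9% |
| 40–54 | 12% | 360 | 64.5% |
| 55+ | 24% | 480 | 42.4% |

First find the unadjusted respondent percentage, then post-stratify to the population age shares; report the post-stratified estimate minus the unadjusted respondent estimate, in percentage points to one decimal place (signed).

-3.6 percentage points

Naive respondent-only estimate (weights = respondent counts):
  (240/1320)×41.2 + (240/1320)×42.9 + (360/1320)×64.5 + (480/1320)×42.4 = 48.3%
Post-stratified estimate weights by population shares:
  0.42×41.2 + 0.22×42.9 + 0.12×64.5 + 0.24×42.4 = 44.658%
Difference = 44.658 − 48.3 = -3.642 pp.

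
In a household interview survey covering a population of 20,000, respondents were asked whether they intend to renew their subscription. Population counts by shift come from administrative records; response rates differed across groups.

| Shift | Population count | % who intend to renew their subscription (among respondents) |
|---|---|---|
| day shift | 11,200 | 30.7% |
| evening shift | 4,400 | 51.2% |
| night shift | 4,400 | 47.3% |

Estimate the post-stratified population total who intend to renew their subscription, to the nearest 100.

Apply each group's respondent rate to its population count:
  day shift: 11,200 × 30.7% = 3438.4
  evening shift: 4,400 × 51.2% = 2252.8
  night shift: 4,400 × 47.3% = 2081.2
Estimated total = 7772.4 → 7,800.

7,800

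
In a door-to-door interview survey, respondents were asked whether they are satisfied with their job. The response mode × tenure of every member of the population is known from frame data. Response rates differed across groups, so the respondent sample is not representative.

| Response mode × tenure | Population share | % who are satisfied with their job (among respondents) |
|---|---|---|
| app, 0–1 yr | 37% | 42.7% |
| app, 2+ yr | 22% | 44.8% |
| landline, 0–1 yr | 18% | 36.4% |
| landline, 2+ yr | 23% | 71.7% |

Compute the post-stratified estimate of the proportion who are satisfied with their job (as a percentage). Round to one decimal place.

Weight each group's respondent value by its population share:
  app, 0–1 yr: 0.37 × 42.7 = 15.799
  app, 2+ yr: 0.22 × 44.8 = 9.856
  landline, 0–1 yr: 0.18 × 36.4 = 6.552
  landline, 2+ yr: 0.23 × 71.7 = 16.491
Post-stratified estimate = 48.698 → 48.7%.

48.7%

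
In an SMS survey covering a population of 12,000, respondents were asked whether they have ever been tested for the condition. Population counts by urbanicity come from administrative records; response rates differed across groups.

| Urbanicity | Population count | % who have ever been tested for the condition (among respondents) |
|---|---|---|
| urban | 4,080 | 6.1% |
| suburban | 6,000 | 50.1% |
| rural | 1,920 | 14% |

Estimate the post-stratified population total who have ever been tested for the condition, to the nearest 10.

Apply each group's respondent rate to its population count:
  urban: 4,080 × 6.1% = 248.88
  suburban: 6,000 × 50.1% = 3006
  rural: 1,920 × 14% = 268.8
Estimated total = 3523.68 → 3,520.

3,520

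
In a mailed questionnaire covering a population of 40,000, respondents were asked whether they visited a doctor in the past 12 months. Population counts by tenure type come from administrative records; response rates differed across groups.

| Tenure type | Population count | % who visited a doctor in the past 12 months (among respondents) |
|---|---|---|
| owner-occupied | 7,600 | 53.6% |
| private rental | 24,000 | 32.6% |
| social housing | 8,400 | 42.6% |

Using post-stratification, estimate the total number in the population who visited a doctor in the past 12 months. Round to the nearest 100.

15,500

Apply each group's respondent rate to its population count:
  owner-occupied: 7,600 × 53.6% = 4073.6
  private rental: 24,000 × 32.6% = 7824
  social housing: 8,400 × 42.6% = 3578.4
Estimated total = 15,476 → 15,500.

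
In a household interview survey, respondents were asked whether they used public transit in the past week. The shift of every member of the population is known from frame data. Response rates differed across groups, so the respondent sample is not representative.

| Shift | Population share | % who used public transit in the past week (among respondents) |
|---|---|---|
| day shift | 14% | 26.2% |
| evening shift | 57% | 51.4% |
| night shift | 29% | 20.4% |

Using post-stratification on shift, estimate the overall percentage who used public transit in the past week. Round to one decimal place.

38.9%

Each cell contributes population-share × respondent value:
  day shift: 0.14 × 26.2 = 3.668
  evening shift: 0.57 × 51.4 = 29.298
  night shift: 0.29 × 20.4 = 5.916
Post-stratified estimate = 38.882 → 38.9%.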